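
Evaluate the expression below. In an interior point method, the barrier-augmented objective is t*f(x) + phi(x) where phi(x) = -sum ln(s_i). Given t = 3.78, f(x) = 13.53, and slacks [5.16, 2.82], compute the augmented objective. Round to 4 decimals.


Step 1: Compute log-barrier.
ln values: [1.6409, 1.0367]
phi = -(1.6409 + 1.0367) = -2.6777
Step 2: Compute augmented objective.
t*f(x) = 3.78*13.53 = 51.1434
Total = 51.1434 - 2.6777 = 48.4657


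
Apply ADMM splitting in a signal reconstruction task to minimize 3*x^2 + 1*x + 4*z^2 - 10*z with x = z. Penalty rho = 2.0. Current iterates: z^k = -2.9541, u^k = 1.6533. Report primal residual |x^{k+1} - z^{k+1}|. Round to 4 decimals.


ADMM iteration with rho = 2.0, z^k = -2.9541, u^k = 1.6533
Step 1: x-update.
Minimize 3*x^2 + 1*x + (2.0/2)*(x + 2.9541 + 1.6533)^2
FOC: (2*3 + 2.0)*x = -1 + 2.0*(-2.9541 - 1.6533)
x^{k+1} = -1.2769
Step 2: z-update.
Minimize 4*z^2 - 10*z + (2.0/2)*(-1.2769 - z + 1.6533)^2
FOC: (2*4 + 2.0)*z = 10 + 2.0*(-1.2769 + 1.6533)
z^{k+1} = 1.0753
Step 3: u-update.
u^{k+1} = 1.6533 - 1.2769 - 1.0753 = -0.6988
Step 4: Primal residual = |-1.2769 - 1.0753| = 2.3521


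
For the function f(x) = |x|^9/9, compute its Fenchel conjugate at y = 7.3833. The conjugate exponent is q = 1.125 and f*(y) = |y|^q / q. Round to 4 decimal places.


The conjugate exponent q satisfies 1/p + 1/q = 1.
p = 9, so q = 9/(9 - 1) = 1.125
|y|^q = 7.3833^1.125 = 9.4794
f*(7.3833) = 9.4794 / 1.125 = 8.4262


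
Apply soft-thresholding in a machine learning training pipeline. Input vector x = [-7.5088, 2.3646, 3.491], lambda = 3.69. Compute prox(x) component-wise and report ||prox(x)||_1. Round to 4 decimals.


Soft-thresholding with lambda = 3.69:
prox(-7.5088) = sign(-7.5088)*max(|-7.5088| - 3.69, 0) = -3.8188
prox(2.3646) = sign(2.3646)*max(|2.3646| - 3.69, 0) = 0.0
prox(3.491) = sign(3.491)*max(|3.491| - 3.69, 0) = 0.0
prox(x) = [-3.8188, 0.0, 0.0]
||prox(x)||_1 = 3.8188 + 0.0 + 0.0 = 3.8188


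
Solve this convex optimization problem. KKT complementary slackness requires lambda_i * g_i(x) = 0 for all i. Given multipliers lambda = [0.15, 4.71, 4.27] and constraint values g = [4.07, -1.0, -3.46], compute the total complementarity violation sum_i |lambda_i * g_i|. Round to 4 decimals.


KKT complementary slackness check:
lambda_1 * g_1 = 0.15 * 4.07 = 0.6105
lambda_2 * g_2 = 4.71 * -1.0 = -4.71
lambda_3 * g_3 = 4.27 * -3.46 = -14.7742
Total violation = 0.6105 + 4.71 + 14.7742 = 20.0947


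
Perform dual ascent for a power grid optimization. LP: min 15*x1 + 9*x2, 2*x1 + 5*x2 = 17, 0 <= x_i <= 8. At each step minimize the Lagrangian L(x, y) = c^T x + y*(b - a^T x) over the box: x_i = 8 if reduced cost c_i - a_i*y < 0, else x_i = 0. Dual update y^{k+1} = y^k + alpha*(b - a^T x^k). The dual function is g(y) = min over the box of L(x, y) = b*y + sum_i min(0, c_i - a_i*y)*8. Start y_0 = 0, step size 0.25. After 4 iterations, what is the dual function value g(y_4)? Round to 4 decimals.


Dual ascent for LP: min 15*x1 + 9*x2, 2*x1 + 5*x2 = 17, 0 <= x_i <= 8
Step 1: y^k = 0.0, reduced costs: (15.0, 9.0)
  x^k = (0.0, 0.0), subgradient = b - a^T x = 17.0
  y^{k+1} = 0.0 + 0.25*17.0 = 4.25
Step 2: y^k = 4.25, reduced costs: (6.5, -12.25)
  x^k = (0.0, 8.0), subgradient = b - a^T x = -23.0
  y^{k+1} = 4.25 + 0.25*-23.0 = -1.5
Step 3: y^k = -1.5, reduced costs: (18.0, 16.5)
  x^k = (0.0, 0.0), subgradient = b - a^T x = 17.0
  y^{k+1} = -1.5 + 0.25*17.0 = 2.75
Step 4: y^k = 2.75, reduced costs: (9.5, -4.75)
  x^k = (0.0, 8.0), subgradient = b - a^T x = -23.0
  y^{k+1} = 2.75 + 0.25*-23.0 = -3.0
Dual objective at y_4 = -3.0: reduced costs (21.0, 24.0), box minimizer x = (0.0, 0.0)
g(y_4) = b*y + (c1 - a1*y)*x1 + (c2 - a2*y)*x2 = 17*(-3.0) + 21.0*0.0 + 24.0*0.0 = -51.0 + 0.0 + 0.0 = -51.0


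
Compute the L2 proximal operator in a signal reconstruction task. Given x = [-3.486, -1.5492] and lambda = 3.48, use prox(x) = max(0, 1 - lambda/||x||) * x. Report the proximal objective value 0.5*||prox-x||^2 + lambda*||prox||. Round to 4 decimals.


Step 1: Compute ||x||.
||x|| = 3.8147
Step 2: Compute scaling factor.
scale = max(0, 1 - 3.48/3.8147) = 0.0877
Step 3: prox(x) = [-0.3059, -0.1359]
||prox(x)|| = 0.3347
Step 4: Proximal objective.
0.5*||prox-x||^2 = 6.0552
lambda*||prox|| = 1.1648
Total = 7.2201


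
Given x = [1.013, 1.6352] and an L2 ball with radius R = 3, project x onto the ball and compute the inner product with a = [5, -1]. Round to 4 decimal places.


Step 1: Compute ||x|| (intermediates to 6 decimals).
||x|| = sqrt(1.013^2 + 1.6352^2) = 1.923551
Step 2: Project.
Since ||x|| <= R, proj = x (no scaling needed).
proj(x) = [1.013, 1.6352]
Step 3: Dot product.
a^T * proj(x) = 5*1.013 - 1*1.6352 = 3.4298


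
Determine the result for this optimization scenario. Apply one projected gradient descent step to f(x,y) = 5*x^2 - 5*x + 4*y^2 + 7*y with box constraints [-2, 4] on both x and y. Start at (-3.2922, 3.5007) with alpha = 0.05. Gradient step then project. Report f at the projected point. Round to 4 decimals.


Step 1: Compute gradient at (-3.2922, 3.5007).
grad_x = 2*5*-3.2922 - 5 = -37.922
grad_y = 2*4*3.5007 + 7 = 35.0056
Step 2: Gradient step.
x_raw = -3.2922 - 0.05*-37.922 = -1.3961
y_raw = 3.5007 - 0.05*35.0056 = 1.7504
Step 3: Project onto [-2, 4].
x_proj = clip(-1.3961) = -1.3961
y_proj = clip(1.7504) = 1.7504
Step 4: Evaluate f.
f(-1.3961, 1.7504) = 41.2348


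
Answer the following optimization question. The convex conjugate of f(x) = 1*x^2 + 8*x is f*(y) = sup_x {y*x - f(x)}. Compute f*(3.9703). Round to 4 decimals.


f*(y) = sup_x {y*x - a*x^2 - b*x} = sup_x {(y-b)*x - a*x^2}
FOC: (y - b) - 2a*x = 0 => x* = (y - b)/(2a)
x* = (3.9703 - 8)/(2*1) = -2.0149
f*(3.9703) = (y-b)^2/(4a) = (3.9703 - 8)^2/(4*1)
= 16.2385/4 = 4.0596


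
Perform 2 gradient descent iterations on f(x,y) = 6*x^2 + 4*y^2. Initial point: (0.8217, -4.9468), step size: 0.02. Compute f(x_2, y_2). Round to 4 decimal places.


Gradient descent on f(x,y) = 6*x^2 + 4*y^2.
Starting point: (0.8217, -4.9468), alpha = 0.02
Step 1: grad_x = 2*6*0.8217 = 9.8604, grad_y = 2*4*-4.9468 = -39.5744
  x_1 = 0.8217 - 0.02*9.8604 = 0.6245
  y_1 = -4.9468 - 0.02*-39.5744 = -4.1553
Step 2: grad_x = 2*6*0.6245 = 7.4939, grad_y = 2*4*-4.1553 = -33.2425
  x_2 = 0.6245 - 0.02*7.4939 = 0.4746
  y_2 = -4.1553 - 0.02*-33.2425 = -3.4905
f(0.4746, -3.4905) = 6*0.4746^2 + 4*(-3.4905)^2 = 50.0849


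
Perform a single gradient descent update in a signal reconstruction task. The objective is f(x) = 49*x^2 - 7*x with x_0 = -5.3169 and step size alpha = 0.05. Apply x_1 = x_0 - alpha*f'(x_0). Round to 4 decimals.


We compute the gradient at x_0 and apply the update.
f'(x) = 98*x - 7
f'(-5.3169) = 98*-5.3169 - 7 = -528.0562
x_1 = -5.3169 - 0.05*-528.0562 = 21.0859


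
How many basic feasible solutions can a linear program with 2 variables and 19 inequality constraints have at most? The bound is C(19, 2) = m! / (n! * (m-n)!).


Each vertex corresponds to some choice of n active constraints out of m, so the number of vertices is at most C(m, n) = m! / (n!(m-n)!).
m = 19, n = 2
Numerator: 19 * 18
Denominator: 2! = 2
C(19, 2) = 171


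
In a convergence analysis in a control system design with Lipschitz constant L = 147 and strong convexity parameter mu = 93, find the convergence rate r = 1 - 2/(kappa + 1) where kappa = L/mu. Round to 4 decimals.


Step 1: Compute the condition number.
kappa = L/mu = 147/93 = 1.5806
Step 2: Compute the convergence rate.
r = 1 - 2/(kappa + 1) = 1 - 2*mu/(L + mu) = (L - mu)/(L + mu) = 54/240 = 0.225


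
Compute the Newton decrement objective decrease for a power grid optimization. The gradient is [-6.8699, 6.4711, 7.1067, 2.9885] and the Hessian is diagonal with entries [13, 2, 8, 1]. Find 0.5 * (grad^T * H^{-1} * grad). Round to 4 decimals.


Step 1: H is diagonal, so H^(-1) * g = [-0.5285, 3.2356, 0.8883, 2.9885].
Step 2: g^T H^(-1) g = sum_i g_i^2 / H_ii
  = (-6.8699)^2/13 + (6.4711)^2/2 + (7.1067)^2/8 + (2.9885)^2/1
  = 3.6304 + 20.9376 + 6.3131 + 8.9311 = 39.8123
Step 3: Objective decrease = 0.5 * g^T H^(-1) g = 19.9061


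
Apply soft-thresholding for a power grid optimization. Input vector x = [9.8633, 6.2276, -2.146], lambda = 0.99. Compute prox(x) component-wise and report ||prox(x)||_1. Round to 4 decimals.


Soft-thresholding with lambda = 0.99:
prox(9.8633) = sign(9.8633)*max(|9.8633| - 0.99, 0) = 8.8733
prox(6.2276) = sign(6.2276)*max(|6.2276| - 0.99, 0) = 5.2376
prox(-2.146) = sign(-2.146)*max(|-2.146| - 0.99, 0) = -1.156
prox(x) = [8.8733, 5.2376, -1.156]
||prox(x)||_1 = 8.8733 + 5.2376 + 1.156 = 15.2669


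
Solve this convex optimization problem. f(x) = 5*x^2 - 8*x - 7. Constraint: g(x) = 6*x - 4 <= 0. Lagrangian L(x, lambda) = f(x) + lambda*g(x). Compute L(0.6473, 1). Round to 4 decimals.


Step 1: Evaluate f(x).
f(0.6473) = 5*0.6473^2 - 8*0.6473 - 7 = -10.0834
Step 2: Evaluate g(x).
g(0.6473) = 6*0.6473 - 4 = -0.1162
Step 3: Compute Lagrangian.
L = -10.0834 + 1*-0.1162 = -10.1996


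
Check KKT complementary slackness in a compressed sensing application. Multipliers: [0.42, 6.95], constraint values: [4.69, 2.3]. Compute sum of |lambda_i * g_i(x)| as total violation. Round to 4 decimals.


KKT complementary slackness check:
lambda_1 * g_1 = 0.42 * 4.69 = 1.9698
lambda_2 * g_2 = 6.95 * 2.3 = 15.985
Total violation = 1.9698 + 15.985 = 17.9548


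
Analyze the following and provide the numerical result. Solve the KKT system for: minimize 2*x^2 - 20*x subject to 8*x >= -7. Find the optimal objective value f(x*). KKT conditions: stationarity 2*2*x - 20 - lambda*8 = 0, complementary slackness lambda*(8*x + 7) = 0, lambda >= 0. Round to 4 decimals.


Step 1: Try lambda = 0 (constraint inactive).
Stationarity: 2*2*x - 20 = 0
x* = 20/(2*2) = 5.0
Check constraint: 8*5.0 = 40.0 >= -7 -- satisfied.
Step 2: Compute optimal value.
f(x*) = 2*5.0^2 - 20*5.0 = -50.0


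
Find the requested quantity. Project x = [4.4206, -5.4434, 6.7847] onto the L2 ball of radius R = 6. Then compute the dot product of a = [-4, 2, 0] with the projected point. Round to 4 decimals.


Step 1: Compute ||x|| (intermediates to 6 decimals).
||x|| = sqrt(4.4206^2 + (-5.4434)^2 + 6.7847^2) = 9.757277
Step 2: Project.
Since ||x|| > R, scale = R/||x|| = 6/9.757277 = 0.614926, proj(x) = scale * x
proj(x) = [2.718342, -3.347288, 4.172088]
Step 3: Dot product.
a^T * proj(x) = -4*2.718342 + 2*(-3.347288) + 0*4.172088 = -17.5679


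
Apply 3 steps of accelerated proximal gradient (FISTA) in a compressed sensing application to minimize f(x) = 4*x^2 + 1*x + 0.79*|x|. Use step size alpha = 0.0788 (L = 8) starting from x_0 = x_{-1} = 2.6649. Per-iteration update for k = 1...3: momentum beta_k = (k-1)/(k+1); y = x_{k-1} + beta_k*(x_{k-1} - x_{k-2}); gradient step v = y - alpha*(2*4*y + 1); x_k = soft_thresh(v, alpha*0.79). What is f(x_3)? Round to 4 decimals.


FISTA on f(x) = 4*x^2 + 1*x + 0.79*|x|
L = 8, alpha = 0.0788
Iteration 1: beta = 0.0, y = 2.6649 + 0.0*(2.6649 - 2.6649) = 2.6649
  grad(y) = 22.3192, v = y - alpha*grad = 0.9061
  prox(v) = soft_thresh(0.9061, 0.0623) = 0.8439
Iteration 2: beta = 0.3333, y = 0.8439 + 0.3333*(0.8439 - 2.6649) = 0.2369
  grad(y) = 2.8951, v = y - alpha*grad = 0.0088
  prox(v) = soft_thresh(0.0088, 0.0623) = 0.0
Iteration 3: beta = 0.5, y = 0.0 + 0.5*(0.0 - 0.8439) = -0.4219
  grad(y) = -2.3756, v = y - alpha*grad = -0.2348
  prox(v) = soft_thresh(-0.2348, 0.0623) = -0.1725
f(x_3) = 4*(-0.1725)^2 + 1*(-0.1725) + 0.79*|-0.1725| = 0.0828


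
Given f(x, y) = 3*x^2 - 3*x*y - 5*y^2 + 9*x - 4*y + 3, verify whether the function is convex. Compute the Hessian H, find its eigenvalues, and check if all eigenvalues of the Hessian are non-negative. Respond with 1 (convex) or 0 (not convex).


The Hessian of f(x,y) = 3*x^2 - 3*x*y - 5*y^2 + 9*x - 4*y + 3 is:
H = [[6, -3], [-3, -10]]
Trace = 6 - 10 = -4
Determinant = 6*-10 - (-3)^2 = -69
Discriminant = (-4)^2 - 4*-69 = 292.0
Eigenvalues: lambda_1 = -10.544, lambda_2 = 6.544
The function is not convex.

0


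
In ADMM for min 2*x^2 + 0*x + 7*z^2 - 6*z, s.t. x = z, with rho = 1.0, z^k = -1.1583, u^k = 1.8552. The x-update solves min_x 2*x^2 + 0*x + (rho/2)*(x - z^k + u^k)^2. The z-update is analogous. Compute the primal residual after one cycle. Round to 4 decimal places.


ADMM iteration with rho = 1.0, z^k = -1.1583, u^k = 1.8552
Step 1: x-update.
Minimize 2*x^2 + 0*x + (1.0/2)*(x + 1.1583 + 1.8552)^2
FOC: (2*2 + 1.0)*x = 0 + 1.0*(-1.1583 - 1.8552)
x^{k+1} = -0.6027
Step 2: z-update.
Minimize 7*z^2 - 6*z + (1.0/2)*(-0.6027 - z + 1.8552)^2
FOC: (2*7 + 1.0)*z = 6 + 1.0*(-0.6027 + 1.8552)
z^{k+1} = 0.4835
Step 3: u-update.
u^{k+1} = 1.8552 - 0.6027 - 0.4835 = 0.769
Step 4: Primal residual = |-0.6027 - 0.4835| = 1.0862


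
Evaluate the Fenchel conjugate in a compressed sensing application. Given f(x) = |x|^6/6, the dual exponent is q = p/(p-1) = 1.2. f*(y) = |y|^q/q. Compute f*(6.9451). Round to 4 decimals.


The conjugate exponent q satisfies 1/p + 1/q = 1.
p = 6, so q = 6/(6 - 1) = 1.2
|y|^q = 6.9451^1.2 = 10.2333
f*(6.9451) = 10.2333 / 1.2 = 8.5277


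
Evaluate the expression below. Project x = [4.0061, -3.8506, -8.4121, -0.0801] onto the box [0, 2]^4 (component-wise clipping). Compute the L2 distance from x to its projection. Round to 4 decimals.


Project each component onto [0, 2].
clip(4.0061) = 2.0, clip(-3.8506) = 0.0, clip(-8.4121) = 0.0, clip(-0.0801) = 0.0
Projection = [2.0, 0.0, 0.0, 0.0]
Squared diffs: [4.0244, 14.8271, 70.7634, 0.0064]
Distance = sqrt(89.6213) = 9.4669


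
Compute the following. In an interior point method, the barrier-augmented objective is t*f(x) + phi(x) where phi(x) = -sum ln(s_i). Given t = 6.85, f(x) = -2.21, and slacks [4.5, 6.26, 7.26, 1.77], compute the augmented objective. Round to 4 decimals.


Step 1: Compute log-barrier.
ln values: [1.5041, 1.8342, 1.9824, 0.571]
phi = -(1.5041 + 1.8342 + 1.9824 + 0.571) = -5.8916
Step 2: Compute augmented objective.
t*f(x) = 6.85*-2.21 = -15.1385
Total = -15.1385 - 5.8916 = -21.0301


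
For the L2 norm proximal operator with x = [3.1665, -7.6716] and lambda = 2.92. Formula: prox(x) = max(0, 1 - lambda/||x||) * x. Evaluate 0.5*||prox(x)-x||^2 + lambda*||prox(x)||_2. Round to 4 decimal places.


Step 1: Compute ||x||.
||x|| = 8.2994
Step 2: Compute scaling factor.
scale = max(0, 1 - 2.92/8.2994) = 0.6482
Step 3: prox(x) = [2.0524, -4.9725]
||prox(x)|| = 5.3794
Step 4: Proximal objective.
0.5*||prox-x||^2 = 4.2632
lambda*||prox|| = 15.7078
Total = 19.9711


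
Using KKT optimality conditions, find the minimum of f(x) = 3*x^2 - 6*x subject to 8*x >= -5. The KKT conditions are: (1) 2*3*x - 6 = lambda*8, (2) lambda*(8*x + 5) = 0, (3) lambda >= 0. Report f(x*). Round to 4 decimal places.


Step 1: Try lambda = 0 (constraint inactive).
Stationarity: 2*3*x - 6 = 0
x* = 6/(2*3) = 1.0
Check constraint: 8*1.0 = 8.0 >= -5 -- satisfied.
Step 2: Compute optimal value.
f(x*) = 3*1.0^2 - 6*1.0 = -3.0


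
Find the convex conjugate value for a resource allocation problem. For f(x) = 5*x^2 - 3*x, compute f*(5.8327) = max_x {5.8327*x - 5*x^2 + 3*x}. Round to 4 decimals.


f*(y) = sup_x {y*x - a*x^2 - b*x} = sup_x {(y-b)*x - a*x^2}
FOC: (y - b) - 2a*x = 0 => x* = (y - b)/(2a)
x* = (5.8327 + 3)/(2*5) = 0.8833
f*(5.8327) = (y-b)^2/(4a) = (5.8327 + 3)^2/(4*5)
= 78.0166/20 = 3.9008


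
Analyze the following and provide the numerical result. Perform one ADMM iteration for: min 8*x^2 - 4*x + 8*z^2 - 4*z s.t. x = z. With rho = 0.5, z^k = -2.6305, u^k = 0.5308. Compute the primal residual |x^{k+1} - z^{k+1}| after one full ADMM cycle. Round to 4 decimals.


ADMM iteration with rho = 0.5, z^k = -2.6305, u^k = 0.5308
Step 1: x-update.
Minimize 8*x^2 - 4*x + (0.5/2)*(x + 2.6305 + 0.5308)^2
FOC: (2*8 + 0.5)*x = 4 + 0.5*(-2.6305 - 0.5308)
x^{k+1} = 0.1466
Step 2: z-update.
Minimize 8*z^2 - 4*z + (0.5/2)*(0.1466 - z + 0.5308)^2
FOC: (2*8 + 0.5)*z = 4 + 0.5*(0.1466 + 0.5308)
z^{k+1} = 0.263
Step 3: u-update.
u^{k+1} = 0.5308 + 0.1466 - 0.263 = 0.4145
Step 4: Primal residual = |0.1466 - 0.263| = 0.1163


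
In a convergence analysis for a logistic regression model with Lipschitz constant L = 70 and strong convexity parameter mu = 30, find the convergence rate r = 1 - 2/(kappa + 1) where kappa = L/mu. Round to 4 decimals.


Step 1: Compute the condition number.
kappa = L/mu = 70/30 = 2.3333
Step 2: Compute the convergence rate.
r = 1 - 2/(kappa + 1) = 1 - 2*mu/(L + mu) = (L - mu)/(L + mu) = 40/100 = 0.4


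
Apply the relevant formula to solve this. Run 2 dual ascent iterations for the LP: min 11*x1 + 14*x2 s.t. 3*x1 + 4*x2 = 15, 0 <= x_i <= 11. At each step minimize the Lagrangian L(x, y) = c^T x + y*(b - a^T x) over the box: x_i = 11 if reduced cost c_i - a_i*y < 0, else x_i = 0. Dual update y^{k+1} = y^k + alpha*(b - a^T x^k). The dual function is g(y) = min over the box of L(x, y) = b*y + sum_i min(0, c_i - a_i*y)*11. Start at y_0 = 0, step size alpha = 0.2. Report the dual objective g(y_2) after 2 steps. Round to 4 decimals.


Dual ascent for LP: min 11*x1 + 14*x2, 3*x1 + 4*x2 = 15, 0 <= x_i <= 11
Step 1: y^k = 0.0, reduced costs: (11.0, 14.0)
  x^k = (0.0, 0.0), subgradient = b - a^T x = 15.0
  y^{k+1} = 0.0 + 0.2*15.0 = 3.0
Step 2: y^k = 3.0, reduced costs: (2.0, 2.0)
  x^k = (0.0, 0.0), subgradient = b - a^T x = 15.0
  y^{k+1} = 3.0 + 0.2*15.0 = 6.0
Dual objective at y_2 = 6.0: reduced costs (-7.0, -10.0), box minimizer x = (11.0, 11.0)
g(y_2) = b*y + (c1 - a1*y)*x1 + (c2 - a2*y)*x2 = 15*6.0 + (-7.0)*11.0 + (-10.0)*11.0 = 90.0 - 77.0 - 110.0 = -97.0


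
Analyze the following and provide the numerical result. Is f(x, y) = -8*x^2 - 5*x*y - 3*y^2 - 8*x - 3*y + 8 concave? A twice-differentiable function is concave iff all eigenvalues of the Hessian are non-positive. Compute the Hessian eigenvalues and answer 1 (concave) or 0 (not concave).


The Hessian of f(x,y) = -8*x^2 - 5*x*y - 3*y^2 - 8*x - 3*y + 8 is:
H = [[-16, -5], [-5, -6]]
Trace = -16 - 6 = -22
Determinant = -16*-6 - (-5)^2 = 71
Discriminant = (-22)^2 - 4*71 = 200.0
Eigenvalues: lambda_1 = -18.0711, lambda_2 = -3.9289
The function is concave.

1


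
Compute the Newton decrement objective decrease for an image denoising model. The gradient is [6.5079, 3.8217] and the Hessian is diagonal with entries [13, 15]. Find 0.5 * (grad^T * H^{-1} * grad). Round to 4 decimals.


Step 1: H is diagonal, so H^(-1) * g = [0.5006, 0.2548].
Step 2: g^T H^(-1) g = sum_i g_i^2 / H_ii
  = (6.5079)^2/13 + (3.8217)^2/15
  = 3.2579 + 0.9737 = 4.2316
Step 3: Objective decrease = 0.5 * g^T H^(-1) g = 2.1158


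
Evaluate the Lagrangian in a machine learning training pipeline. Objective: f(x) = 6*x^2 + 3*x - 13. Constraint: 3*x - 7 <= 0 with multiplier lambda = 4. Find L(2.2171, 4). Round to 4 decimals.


Step 1: Evaluate f(x).
f(2.2171) = 6*2.2171^2 + 3*2.2171 - 13 = 23.1445
Step 2: Evaluate g(x).
g(2.2171) = 3*2.2171 - 7 = -0.3487
Step 3: Compute Lagrangian.
L = 23.1445 + 4*-0.3487 = 21.7497


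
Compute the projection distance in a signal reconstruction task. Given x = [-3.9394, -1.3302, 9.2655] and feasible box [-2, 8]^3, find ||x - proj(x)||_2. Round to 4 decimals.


Project each component onto [-2, 8].
clip(-3.9394) = -2.0, clip(-1.3302) = -1.3302, clip(9.2655) = 8.0
Projection = [-2.0, -1.3302, 8.0]
Squared diffs: [3.7613, 0.0, 1.6015]
Distance = sqrt(5.3628) = 2.3158


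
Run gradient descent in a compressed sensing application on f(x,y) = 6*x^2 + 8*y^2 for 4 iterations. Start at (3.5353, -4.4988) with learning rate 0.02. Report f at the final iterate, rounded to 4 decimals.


Gradient descent on f(x,y) = 6*x^2 + 8*y^2.
Starting point: (3.5353, -4.4988), alpha = 0.02
Step 1: grad_x = 2*6*3.5353 = 42.4236, grad_y = 2*8*-4.4988 = -71.9808
  x_1 = 3.5353 - 0.02*42.4236 = 2.6868
  y_1 = -4.4988 - 0.02*-71.9808 = -3.0592
Step 2: grad_x = 2*6*2.6868 = 32.2419, grad_y = 2*8*-3.0592 = -48.9469
  x_2 = 2.6868 - 0.02*32.2419 = 2.042
  y_2 = -3.0592 - 0.02*-48.9469 = -2.0802
Step 3: grad_x = 2*6*2.042 = 24.5039, grad_y = 2*8*-2.0802 = -33.2839
  x_3 = 2.042 - 0.02*24.5039 = 1.5519
  y_3 = -2.0802 - 0.02*-33.2839 = -1.4146
Step 4: grad_x = 2*6*1.5519 = 18.6229, grad_y = 2*8*-1.4146 = -22.6331
  x_4 = 1.5519 - 0.02*18.6229 = 1.1795
  y_4 = -1.4146 - 0.02*-22.6331 = -0.9619
f(1.1795, -0.9619) = 6*1.1795^2 + 8*(-0.9619)^2 = 15.7488


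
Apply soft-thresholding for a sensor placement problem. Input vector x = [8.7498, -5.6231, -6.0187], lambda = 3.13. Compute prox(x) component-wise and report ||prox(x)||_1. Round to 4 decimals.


Soft-thresholding with lambda = 3.13:
prox(8.7498) = sign(8.7498)*max(|8.7498| - 3.13, 0) = 5.6198
prox(-5.6231) = sign(-5.6231)*max(|-5.6231| - 3.13, 0) = -2.4931
prox(-6.0187) = sign(-6.0187)*max(|-6.0187| - 3.13, 0) = -2.8887
prox(x) = [5.6198, -2.4931, -2.8887]
||prox(x)||_1 = 5.6198 + 2.4931 + 2.8887 = 11.0016


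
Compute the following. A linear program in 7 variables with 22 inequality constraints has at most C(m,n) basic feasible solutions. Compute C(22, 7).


Each vertex corresponds to some choice of n active constraints out of m, so the number of vertices is at most C(m, n) = m! / (n!(m-n)!).
m = 22, n = 7
Numerator: 22 * 21 * 20 * 19 * 18 * 17 * 16
Denominator: 7! = 5040
C(22, 7) = 170544


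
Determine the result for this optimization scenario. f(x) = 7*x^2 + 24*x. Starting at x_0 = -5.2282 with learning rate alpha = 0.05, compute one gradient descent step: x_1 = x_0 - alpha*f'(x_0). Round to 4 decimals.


We compute the gradient at x_0 and apply the update.
f'(x) = 14*x + 24
f'(-5.2282) = 14*-5.2282 + 24 = -49.1948
x_1 = -5.2282 - 0.05*-49.1948 = -2.7685


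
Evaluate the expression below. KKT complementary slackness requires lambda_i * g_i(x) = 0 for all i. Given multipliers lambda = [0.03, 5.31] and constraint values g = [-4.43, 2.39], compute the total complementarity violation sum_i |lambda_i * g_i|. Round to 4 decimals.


KKT complementary slackness check:
lambda_1 * g_1 = 0.03 * -4.43 = -0.1329
lambda_2 * g_2 = 5.31 * 2.39 = 12.6909
Total violation = 0.1329 + 12.6909 = 12.8238


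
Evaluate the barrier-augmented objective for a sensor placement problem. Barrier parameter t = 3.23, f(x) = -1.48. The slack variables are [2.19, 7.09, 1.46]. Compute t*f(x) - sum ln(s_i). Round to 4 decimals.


Step 1: Compute log-barrier.
ln values: [0.7839, 1.9587, 0.3784]
phi = -(0.7839 + 1.9587 + 0.3784) = -3.121
Step 2: Compute augmented objective.
t*f(x) = 3.23*-1.48 = -4.7804
Total = -4.7804 - 3.121 = -7.9014


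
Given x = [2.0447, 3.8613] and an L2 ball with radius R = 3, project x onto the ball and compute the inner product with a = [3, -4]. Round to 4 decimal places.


Step 1: Compute ||x|| (intermediates to 6 decimals).
||x|| = sqrt(2.0447^2 + 3.8613^2) = 4.36926
Step 2: Project.
Since ||x|| > R, scale = R/||x|| = 3/4.36926 = 0.686615, proj(x) = scale * x
proj(x) = [1.403922, 2.651226]
Step 3: Dot product.
a^T * proj(x) = 3*1.403922 - 4*2.651226 = -6.3931


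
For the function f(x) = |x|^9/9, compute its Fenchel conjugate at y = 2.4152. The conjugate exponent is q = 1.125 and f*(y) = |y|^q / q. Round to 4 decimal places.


The conjugate exponent q satisfies 1/p + 1/q = 1.
p = 9, so q = 9/(9 - 1) = 1.125
|y|^q = 2.4152^1.125 = 2.6966
f*(2.4152) = 2.6966 / 1.125 = 2.397


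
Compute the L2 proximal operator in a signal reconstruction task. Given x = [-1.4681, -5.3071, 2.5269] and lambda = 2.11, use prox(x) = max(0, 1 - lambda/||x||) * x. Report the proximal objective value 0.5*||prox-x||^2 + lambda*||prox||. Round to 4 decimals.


Step 1: Compute ||x||.
||x|| = 6.0585
Step 2: Compute scaling factor.
scale = max(0, 1 - 2.11/6.0585) = 0.6517
Step 3: prox(x) = [-0.9568, -3.4588, 1.6469]
||prox(x)|| = 3.9485
Step 4: Proximal objective.
0.5*||prox-x||^2 = 2.2261
lambda*||prox|| = 8.3313
Total = 10.5575


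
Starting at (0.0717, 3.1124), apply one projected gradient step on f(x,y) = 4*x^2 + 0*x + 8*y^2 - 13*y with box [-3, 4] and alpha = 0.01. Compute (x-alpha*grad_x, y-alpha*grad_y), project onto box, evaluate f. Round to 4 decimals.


Step 1: Compute gradient at (0.0717, 3.1124).
grad_x = 2*4*0.0717 + 0 = 0.5736
grad_y = 2*8*3.1124 - 13 = 36.7984
Step 2: Gradient step.
x_raw = 0.0717 - 0.01*0.5736 = 0.066
y_raw = 3.1124 - 0.01*36.7984 = 2.7444
Step 3: Project onto [-3, 4].
x_proj = clip(0.066) = 0.066
y_proj = clip(2.7444) = 2.7444
Step 4: Evaluate f.
f(0.066, 2.7444) = 24.5946


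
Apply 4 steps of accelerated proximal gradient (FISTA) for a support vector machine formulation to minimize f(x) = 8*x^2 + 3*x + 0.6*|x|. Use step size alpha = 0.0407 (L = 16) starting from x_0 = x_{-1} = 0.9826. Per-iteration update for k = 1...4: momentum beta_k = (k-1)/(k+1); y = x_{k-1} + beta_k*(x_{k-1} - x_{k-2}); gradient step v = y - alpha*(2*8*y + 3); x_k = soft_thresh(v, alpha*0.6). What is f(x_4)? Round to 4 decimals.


FISTA on f(x) = 8*x^2 + 3*x + 0.6*|x|
L = 16, alpha = 0.0407
Iteration 1: beta = 0.0, y = 0.9826 + 0.0*(0.9826 - 0.9826) = 0.9826
  grad(y) = 18.7216, v = y - alpha*grad = 0.2206
  prox(v) = soft_thresh(0.2206, 0.0244) = 0.1962
Iteration 2: beta = 0.3333, y = 0.1962 + 0.3333*(0.1962 - 0.9826) = -0.0659
  grad(y) = 1.9453, v = y - alpha*grad = -0.1451
  prox(v) = soft_thresh(-0.1451, 0.0244) = -0.1207
Iteration 3: beta = 0.5, y = -0.1207 + 0.5*(-0.1207 - 0.1962) = -0.2791
  grad(y) = -1.4658, v = y - alpha*grad = -0.2195
  prox(v) = soft_thresh(-0.2195, 0.0244) = -0.195
Iteration 4: beta = 0.6, y = -0.195 + 0.6*(-0.195 + 0.1207) = -0.2397
  grad(y) = -0.8344, v = y - alpha*grad = -0.2057
  prox(v) = soft_thresh(-0.2057, 0.0244) = -0.1813
f(x_4) = 8*(-0.1813)^2 + 3*(-0.1813) + 0.6*|-0.1813| = -0.1722


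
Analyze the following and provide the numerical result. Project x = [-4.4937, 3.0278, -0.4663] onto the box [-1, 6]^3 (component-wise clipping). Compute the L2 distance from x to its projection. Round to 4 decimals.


Project each component onto [-1, 6].
clip(-4.4937) = -1.0, clip(3.0278) = 3.0278, clip(-0.4663) = -0.4663
Projection = [-1.0, 3.0278, -0.4663]
Squared diffs: [12.2059, 0.0, 0.0]
Distance = sqrt(12.2059) = 3.4937


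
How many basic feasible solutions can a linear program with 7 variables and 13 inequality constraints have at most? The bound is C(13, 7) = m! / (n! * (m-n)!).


Each vertex corresponds to some choice of n active constraints out of m, so the number of vertices is at most C(m, n) = m! / (n!(m-n)!).
m = 13, n = 7
Numerator: 13 * 12 * 11 * 10 * 9 * 8 * 7
Denominator: 7! = 5040
C(13, 7) = 1716


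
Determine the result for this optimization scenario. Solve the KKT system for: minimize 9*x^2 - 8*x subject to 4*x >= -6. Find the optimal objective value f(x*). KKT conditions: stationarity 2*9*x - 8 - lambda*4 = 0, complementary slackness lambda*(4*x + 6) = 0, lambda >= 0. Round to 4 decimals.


Step 1: Try lambda = 0 (constraint inactive).
Stationarity: 2*9*x - 8 = 0
x* = 8/(2*9) = 4/9 = 0.4444 (rounded; the exact value 4/9 is used below)
Check constraint: 4*0.4444 = 1.7776 >= -6 -- satisfied.
Step 2: Compute optimal value.
f(x*) = 9*(4/9)^2 - 8*(4/9) = -1.7778


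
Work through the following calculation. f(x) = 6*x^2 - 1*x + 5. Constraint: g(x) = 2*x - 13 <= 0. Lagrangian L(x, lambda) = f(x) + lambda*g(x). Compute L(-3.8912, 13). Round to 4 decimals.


Step 1: Evaluate f(x).
f(-3.8912) = 6*(-3.8912)^2 - 1*(-3.8912) + 5 = 99.7398
Step 2: Evaluate g(x).
g(-3.8912) = 2*-3.8912 - 13 = -20.7824
Step 3: Compute Lagrangian.
L = 99.7398 + 13*-20.7824 = -170.4314


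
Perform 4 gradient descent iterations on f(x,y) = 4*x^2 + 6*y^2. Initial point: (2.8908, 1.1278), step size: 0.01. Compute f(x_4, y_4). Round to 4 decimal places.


Gradient descent on f(x,y) = 4*x^2 + 6*y^2.
Starting point: (2.8908, 1.1278), alpha = 0.01
Step 1: grad_x = 2*4*2.8908 = 23.1264, grad_y = 2*6*1.1278 = 13.5336
  x_1 = 2.8908 - 0.01*23.1264 = 2.6595
  y_1 = 1.1278 - 0.01*13.5336 = 0.9925
Step 2: grad_x = 2*4*2.6595 = 21.2763, grad_y = 2*6*0.9925 = 11.9096
  x_2 = 2.6595 - 0.01*21.2763 = 2.4468
  y_2 = 0.9925 - 0.01*11.9096 = 0.8734
Step 3: grad_x = 2*4*2.4468 = 19.5742, grad_y = 2*6*0.8734 = 10.4804
  x_3 = 2.4468 - 0.01*19.5742 = 2.251
  y_3 = 0.8734 - 0.01*10.4804 = 0.7686
Step 4: grad_x = 2*4*2.251 = 18.0083, grad_y = 2*6*0.7686 = 9.2228
  x_4 = 2.251 - 0.01*18.0083 = 2.0709
  y_4 = 0.7686 - 0.01*9.2228 = 0.6763
f(2.0709, 0.6763) = 4*2.0709^2 + 6*0.6763^2 = 19.8999


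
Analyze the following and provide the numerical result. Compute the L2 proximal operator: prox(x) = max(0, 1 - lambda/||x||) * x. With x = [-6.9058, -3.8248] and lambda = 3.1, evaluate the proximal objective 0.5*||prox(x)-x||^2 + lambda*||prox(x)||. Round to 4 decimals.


Step 1: Compute ||x||.
||x|| = 7.8942
Step 2: Compute scaling factor.
scale = max(0, 1 - 3.1/7.8942) = 0.6073
Step 3: prox(x) = [-4.194, -2.3228]
||prox(x)|| = 4.7942
Step 4: Proximal objective.
0.5*||prox-x||^2 = 4.805
lambda*||prox|| = 14.862
Total = 19.6672


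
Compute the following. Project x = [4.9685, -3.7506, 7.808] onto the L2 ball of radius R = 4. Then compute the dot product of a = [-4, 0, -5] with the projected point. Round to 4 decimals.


Step 1: Compute ||x|| (intermediates to 6 decimals).
||x|| = sqrt(4.9685^2 + (-3.7506)^2 + 7.808^2) = 9.985883
Step 2: Project.
Since ||x|| > R, scale = R/||x|| = 4/9.985883 = 0.400565, proj(x) = scale * x
proj(x) = [1.990207, -1.502359, 3.127612]
Step 3: Dot product.
a^T * proj(x) = -4*1.990207 + 0*(-1.502359) - 5*3.127612 = -23.5989


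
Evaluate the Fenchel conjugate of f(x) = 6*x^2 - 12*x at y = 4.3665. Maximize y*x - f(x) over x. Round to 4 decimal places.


f*(y) = sup_x {y*x - a*x^2 - b*x} = sup_x {(y-b)*x - a*x^2}
FOC: (y - b) - 2a*x = 0 => x* = (y - b)/(2a)
x* = (4.3665 + 12)/(2*6) = 1.3639
f*(4.3665) = (y-b)^2/(4a) = (4.3665 + 12)^2/(4*6)
= 267.8623/24 = 11.1609


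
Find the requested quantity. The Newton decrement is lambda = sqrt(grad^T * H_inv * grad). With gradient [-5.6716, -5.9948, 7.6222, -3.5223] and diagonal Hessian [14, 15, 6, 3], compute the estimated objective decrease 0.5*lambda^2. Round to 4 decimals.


Step 1: H is diagonal, so H^(-1) * g = [-0.4051, -0.3997, 1.2704, -1.1741].
Step 2: g^T H^(-1) g = sum_i g_i^2 / H_ii
  = (-5.6716)^2/14 + (-5.9948)^2/15 + (7.6222)^2/6 + (-3.5223)^2/3
  = 2.2976 + 2.3958 + 9.683 + 4.1355 = 18.512
Step 3: Objective decrease = 0.5 * g^T H^(-1) g = 9.256


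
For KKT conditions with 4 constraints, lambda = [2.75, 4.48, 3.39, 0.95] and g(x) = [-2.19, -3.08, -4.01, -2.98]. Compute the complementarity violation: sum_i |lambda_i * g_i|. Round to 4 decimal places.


KKT complementary slackness check:
lambda_1 * g_1 = 2.75 * -2.19 = -6.0225
lambda_2 * g_2 = 4.48 * -3.08 = -13.7984
lambda_3 * g_3 = 3.39 * -4.01 = -13.5939
lambda_4 * g_4 = 0.95 * -2.98 = -2.831
Total violation = 6.0225 + 13.7984 + 13.5939 + 2.831 = 36.2458


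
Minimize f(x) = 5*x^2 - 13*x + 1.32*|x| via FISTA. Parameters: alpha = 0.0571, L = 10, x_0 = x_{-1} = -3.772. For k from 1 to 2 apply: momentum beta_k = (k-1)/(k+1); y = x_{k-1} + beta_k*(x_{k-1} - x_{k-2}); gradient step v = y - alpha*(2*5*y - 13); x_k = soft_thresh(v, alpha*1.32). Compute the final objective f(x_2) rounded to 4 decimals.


FISTA on f(x) = 5*x^2 - 13*x + 1.32*|x|
L = 10, alpha = 0.0571
Iteration 1: beta = 0.0, y = -3.772 + 0.0*(-3.772 + 3.772) = -3.772
  grad(y) = -50.72, v = y - alpha*grad = -0.8759
  prox(v) = soft_thresh(-0.8759, 0.0754) = -0.8005
Iteration 2: beta = 0.3333, y = -0.8005 + 0.3333*(-0.8005 + 3.772) = 0.19
  grad(y) = -11.1002, v = y - alpha*grad = 0.8238
  prox(v) = soft_thresh(0.8238, 0.0754) = 0.7484
f(x_2) = 5*0.7484^2 - 13*0.7484 + 1.32*|0.7484| = -5.9409


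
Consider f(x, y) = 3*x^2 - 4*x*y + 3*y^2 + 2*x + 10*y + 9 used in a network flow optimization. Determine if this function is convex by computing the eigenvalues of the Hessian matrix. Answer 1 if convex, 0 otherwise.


The Hessian of f(x,y) = 3*x^2 - 4*x*y + 3*y^2 + 2*x + 10*y + 9 is:
H = [[6, -4], [-4, 6]]
Trace = 6 + 6 = 12
Determinant = 6*6 - (-4)^2 = 20
Discriminant = (12)^2 - 4*20 = 64.0
Eigenvalues: lambda_1 = 2.0, lambda_2 = 10.0
The function is convex.

1


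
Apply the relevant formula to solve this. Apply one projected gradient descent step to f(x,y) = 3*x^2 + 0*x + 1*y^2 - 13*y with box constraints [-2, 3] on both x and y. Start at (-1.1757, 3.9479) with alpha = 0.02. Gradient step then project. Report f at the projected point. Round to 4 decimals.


Step 1: Compute gradient at (-1.1757, 3.9479).
grad_x = 2*3*-1.1757 + 0 = -7.0542
grad_y = 2*1*3.9479 - 13 = -5.1042
Step 2: Gradient step.
x_raw = -1.1757 - 0.02*-7.0542 = -1.0346
y_raw = 3.9479 - 0.02*-5.1042 = 4.05
Step 3: Project onto [-2, 3].
x_proj = clip(-1.0346) = -1.0346
y_proj = clip(4.05) = 3.0
Step 4: Evaluate f.
f(-1.0346, 3.0) = -26.7887


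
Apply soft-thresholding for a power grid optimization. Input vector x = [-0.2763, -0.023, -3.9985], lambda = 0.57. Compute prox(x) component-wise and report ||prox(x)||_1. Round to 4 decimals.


Soft-thresholding with lambda = 0.57:
prox(-0.2763) = sign(-0.2763)*max(|-0.2763| - 0.57, 0) = 0.0
prox(-0.023) = sign(-0.023)*max(|-0.023| - 0.57, 0) = 0.0
prox(-3.9985) = sign(-3.9985)*max(|-3.9985| - 0.57, 0) = -3.4285
prox(x) = [0.0, 0.0, -3.4285]
||prox(x)||_1 = 0.0 + 0.0 + 3.4285 = 3.4285


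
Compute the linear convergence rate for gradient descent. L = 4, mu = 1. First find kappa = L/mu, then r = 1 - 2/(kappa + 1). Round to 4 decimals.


Step 1: Compute the condition number.
kappa = L/mu = 4/1 = 4.0
Step 2: Compute the convergence rate.
r = 1 - 2/(kappa + 1) = 1 - 2*mu/(L + mu) = (L - mu)/(L + mu) = 3/5 = 0.6


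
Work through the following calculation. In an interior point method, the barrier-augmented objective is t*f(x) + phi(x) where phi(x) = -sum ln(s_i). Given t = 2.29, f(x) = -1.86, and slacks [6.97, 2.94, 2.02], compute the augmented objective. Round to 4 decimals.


Step 1: Compute log-barrier.
ln values: [1.9416, 1.0784, 0.7031]
phi = -(1.9416 + 1.0784 + 0.7031) = -3.7231
Step 2: Compute augmented objective.
t*f(x) = 2.29*-1.86 = -4.2594
Total = -4.2594 - 3.7231 = -7.9825


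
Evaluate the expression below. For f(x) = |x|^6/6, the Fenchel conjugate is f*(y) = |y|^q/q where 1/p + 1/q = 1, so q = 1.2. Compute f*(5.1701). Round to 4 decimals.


The conjugate exponent q satisfies 1/p + 1/q = 1.
p = 6, so q = 6/(6 - 1) = 1.2
|y|^q = 5.1701^1.2 = 7.1812
f*(5.1701) = 7.1812 / 1.2 = 5.9844


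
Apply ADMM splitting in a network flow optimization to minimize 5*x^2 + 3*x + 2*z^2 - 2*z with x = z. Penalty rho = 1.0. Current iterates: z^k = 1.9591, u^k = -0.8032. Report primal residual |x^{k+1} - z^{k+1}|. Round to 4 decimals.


ADMM iteration with rho = 1.0, z^k = 1.9591, u^k = -0.8032
Step 1: x-update.
Minimize 5*x^2 + 3*x + (1.0/2)*(x - 1.9591 - 0.8032)^2
FOC: (2*5 + 1.0)*x = -3 + 1.0*(1.9591 + 0.8032)
x^{k+1} = -0.0216
Step 2: z-update.
Minimize 2*z^2 - 2*z + (1.0/2)*(-0.0216 - z - 0.8032)^2
FOC: (2*2 + 1.0)*z = 2 + 1.0*(-0.0216 - 0.8032)
z^{k+1} = 0.235
Step 3: u-update.
u^{k+1} = -0.8032 - 0.0216 - 0.235 = -1.0598
Step 4: Primal residual = |-0.0216 - 0.235| = 0.2566


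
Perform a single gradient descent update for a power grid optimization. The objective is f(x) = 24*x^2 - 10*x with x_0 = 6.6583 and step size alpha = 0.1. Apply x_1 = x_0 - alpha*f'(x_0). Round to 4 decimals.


We compute the gradient at x_0 and apply the update.
f'(x) = 48*x - 10
f'(6.6583) = 48*6.6583 - 10 = 309.5984
x_1 = 6.6583 - 0.1*309.5984 = -24.3015


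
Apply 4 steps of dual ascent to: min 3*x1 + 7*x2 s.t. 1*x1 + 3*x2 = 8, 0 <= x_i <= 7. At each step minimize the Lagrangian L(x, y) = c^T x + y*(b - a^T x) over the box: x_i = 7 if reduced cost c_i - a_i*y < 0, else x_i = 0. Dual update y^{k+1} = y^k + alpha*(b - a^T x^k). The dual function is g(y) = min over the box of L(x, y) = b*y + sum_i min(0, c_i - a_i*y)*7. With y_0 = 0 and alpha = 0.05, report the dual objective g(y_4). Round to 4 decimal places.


Dual ascent for LP: min 3*x1 + 7*x2, 1*x1 + 3*x2 = 8, 0 <= x_i <= 7
Step 1: y^k = 0.0, reduced costs: (3.0, 7.0)
  x^k = (0.0, 0.0), subgradient = b - a^T x = 8.0
  y^{k+1} = 0.0 + 0.05*8.0 = 0.4
Step 2: y^k = 0.4, reduced costs: (2.6, 5.8)
  x^k = (0.0, 0.0), subgradient = b - a^T x = 8.0
  y^{k+1} = 0.4 + 0.05*8.0 = 0.8
Step 3: y^k = 0.8, reduced costs: (2.2, 4.6)
  x^k = (0.0, 0.0), subgradient = b - a^T x = 8.0
  y^{k+1} = 0.8 + 0.05*8.0 = 1.2
Step 4: y^k = 1.2, reduced costs: (1.8, 3.4)
  x^k = (0.0, 0.0), subgradient = b - a^T x = 8.0
  y^{k+1} = 1.2 + 0.05*8.0 = 1.6
Dual objective at y_4 = 1.6: reduced costs (1.4, 2.2), box minimizer x = (0.0, 0.0)
g(y_4) = b*y + (c1 - a1*y)*x1 + (c2 - a2*y)*x2 = 8*1.6 + 1.4*0.0 + 2.2*0.0 = 12.8 + 0.0 + 0.0 = 12.8


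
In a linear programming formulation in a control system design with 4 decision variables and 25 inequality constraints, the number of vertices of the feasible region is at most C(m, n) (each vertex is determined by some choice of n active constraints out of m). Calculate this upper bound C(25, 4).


Each vertex corresponds to some choice of n active constraints out of m, so the number of vertices is at most C(m, n) = m! / (n!(m-n)!).
m = 25, n = 4
Numerator: 25 * 24 * 23 * 22
Denominator: 4! = 24
C(25, 4) = 12650


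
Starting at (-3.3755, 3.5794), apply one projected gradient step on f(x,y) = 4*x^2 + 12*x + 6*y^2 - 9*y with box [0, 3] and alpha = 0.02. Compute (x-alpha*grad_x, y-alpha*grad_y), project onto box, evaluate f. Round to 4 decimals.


Step 1: Compute gradient at (-3.3755, 3.5794).
grad_x = 2*4*-3.3755 + 12 = -15.004
grad_y = 2*6*3.5794 - 9 = 33.9528
Step 2: Gradient step.
x_raw = -3.3755 - 0.02*-15.004 = -3.0754
y_raw = 3.5794 - 0.02*33.9528 = 2.9003
Step 3: Project onto [0, 3].
x_proj = clip(-3.0754) = 0.0
y_proj = clip(2.9003) = 2.9003
Step 4: Evaluate f.
f(0.0, 2.9003) = 24.3689


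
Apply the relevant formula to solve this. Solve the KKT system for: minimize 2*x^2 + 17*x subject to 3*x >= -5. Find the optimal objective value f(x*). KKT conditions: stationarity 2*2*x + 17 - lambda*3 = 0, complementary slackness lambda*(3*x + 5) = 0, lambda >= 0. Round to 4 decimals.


Step 1: Try lambda = 0 (constraint inactive).
x_unc = -17/(2*2) = -4.25
Check: 3*-4.25 = -12.75 < -5 -- violated!
Step 2: Constraint must be active: 3*x = -5
x* = -5/3 = -1.6667 (rounded; the exact value -5/3 is used below)
lambda = (2*2*(-5/3) + 17)/3 = 3.4444
Step 3: Compute optimal value.
f(x*) = 2*(-5/3)^2 + 17*(-5/3) = -22.7778


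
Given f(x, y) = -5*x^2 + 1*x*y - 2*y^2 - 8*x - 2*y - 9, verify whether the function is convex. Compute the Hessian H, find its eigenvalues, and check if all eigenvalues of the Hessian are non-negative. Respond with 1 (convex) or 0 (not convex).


The Hessian of f(x,y) = -5*x^2 + 1*x*y - 2*y^2 - 8*x - 2*y - 9 is:
H = [[-10, 1], [1, -4]]
Trace = -10 - 4 = -14
Determinant = -10*-4 - (1)^2 = 39
Discriminant = (-14)^2 - 4*39 = 40.0
Eigenvalues: lambda_1 = -10.1623, lambda_2 = -3.8377
The function is not convex.

0


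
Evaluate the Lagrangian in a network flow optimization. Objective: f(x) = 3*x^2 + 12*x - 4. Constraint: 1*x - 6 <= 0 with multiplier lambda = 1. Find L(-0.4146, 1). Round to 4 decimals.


Step 1: Evaluate f(x).
f(-0.4146) = 3*(-0.4146)^2 + 12*(-0.4146) - 4 = -8.4595
Step 2: Evaluate g(x).
g(-0.4146) = 1*-0.4146 - 6 = -6.4146
Step 3: Compute Lagrangian.
L = -8.4595 + 1*-6.4146 = -14.8741


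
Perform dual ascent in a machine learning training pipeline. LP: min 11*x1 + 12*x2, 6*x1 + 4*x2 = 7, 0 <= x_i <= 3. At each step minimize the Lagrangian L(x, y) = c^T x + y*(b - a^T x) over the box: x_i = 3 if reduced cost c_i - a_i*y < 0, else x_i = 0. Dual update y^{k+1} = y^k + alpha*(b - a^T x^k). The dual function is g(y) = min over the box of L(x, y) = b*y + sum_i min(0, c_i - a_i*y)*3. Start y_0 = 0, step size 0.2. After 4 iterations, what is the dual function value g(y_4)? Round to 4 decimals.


Dual ascent for LP: min 11*x1 + 12*x2, 6*x1 + 4*x2 = 7, 0 <= x_i <= 3
Step 1: y^k = 0.0, reduced costs: (11.0, 12.0)
  x^k = (0.0, 0.0), subgradient = b - a^T x = 7.0
  y^{k+1} = 0.0 + 0.2*7.0 = 1.4
Step 2: y^k = 1.4, reduced costs: (2.6, 6.4)
  x^k = (0.0, 0.0), subgradient = b - a^T x = 7.0
  y^{k+1} = 1.4 + 0.2*7.0 = 2.8
Step 3: y^k = 2.8, reduced costs: (-5.8, 0.8)
  x^k = (3.0, 0.0), subgradient = b - a^T x = -11.0
  y^{k+1} = 2.8 + 0.2*-11.0 = 0.6
Step 4: y^k = 0.6, reduced costs: (7.4, 9.6)
  x^k = (0.0, 0.0), subgradient = b - a^T x = 7.0
  y^{k+1} = 0.6 + 0.2*7.0 = 2.0
Dual objective at y_4 = 2.0: reduced costs (-1.0, 4.0), box minimizer x = (3.0, 0.0)
g(y_4) = b*y + (c1 - a1*y)*x1 + (c2 - a2*y)*x2 = 7*2.0 + (-1.0)*3.0 + 4.0*0.0 = 14.0 - 3.0 + 0.0 = 11.0
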